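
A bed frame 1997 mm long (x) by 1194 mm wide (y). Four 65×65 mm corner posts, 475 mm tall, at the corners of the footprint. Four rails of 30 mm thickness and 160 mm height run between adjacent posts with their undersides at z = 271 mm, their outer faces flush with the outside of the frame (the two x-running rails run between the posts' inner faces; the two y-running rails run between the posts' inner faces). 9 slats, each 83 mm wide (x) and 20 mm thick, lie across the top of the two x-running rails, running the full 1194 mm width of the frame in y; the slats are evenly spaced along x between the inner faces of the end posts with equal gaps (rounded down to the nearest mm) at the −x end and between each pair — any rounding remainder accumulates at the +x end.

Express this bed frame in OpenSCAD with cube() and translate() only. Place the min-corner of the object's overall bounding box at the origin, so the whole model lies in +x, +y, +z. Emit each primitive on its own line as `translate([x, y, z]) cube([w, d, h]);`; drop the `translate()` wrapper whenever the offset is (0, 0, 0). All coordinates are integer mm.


cube([65, 65, 475]);
translate([0, 1129, 0]) cube([65, 65, 475]);
translate([1932, 0, 0]) cube([65, 65, 475]);
translate([1932, 1129, 0]) cube([65, 65, 475]);
translate([65, 0, 271]) cube([1867, 30, 160]);
translate([65, 1164, 271]) cube([1867, 30, 160]);
translate([0, 65, 271]) cube([30, 1064, 160]);
translate([1967, 65, 271]) cube([30, 1064, 160]);
translate([177, 0, 431]) cube([83, 1194, 20]);
translate([372, 0, 431]) cube([83, 1194, 20]);
translate([567, 0, 431]) cube([83, 1194, 20]);
translate([762, 0, 431]) cube([83, 1194, 20]);
translate([957, 0, 431]) cube([83, 1194, 20]);
translate([1152, 0, 431]) cube([83, 1194, 20]);
translate([1347, 0, 431]) cube([83, 1194, 20]);
translate([1542, 0, 431]) cube([83, 1194, 20]);
translate([1737, 0, 431]) cube([83, 1194, 20]);


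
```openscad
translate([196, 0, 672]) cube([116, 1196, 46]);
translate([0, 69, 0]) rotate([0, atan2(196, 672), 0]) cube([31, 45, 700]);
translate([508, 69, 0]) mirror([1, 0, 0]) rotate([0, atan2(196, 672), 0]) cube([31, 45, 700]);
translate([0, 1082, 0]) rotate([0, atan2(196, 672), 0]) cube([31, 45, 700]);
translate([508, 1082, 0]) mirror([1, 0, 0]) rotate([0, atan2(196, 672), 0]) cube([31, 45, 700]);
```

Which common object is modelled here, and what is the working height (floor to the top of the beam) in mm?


A sawhorse. The overall height is 718 mm.

A beam across two mirrored pairs of raked legs — a sawhorse. The beam's underside is at z = 672 (matching the legs' vertical rise in atan2(196, 672)) and the beam is 46 mm tall, so its top is at 672 + 46 = 718 mm. The raked legs top out at the beam's underside, so that is the highest point.


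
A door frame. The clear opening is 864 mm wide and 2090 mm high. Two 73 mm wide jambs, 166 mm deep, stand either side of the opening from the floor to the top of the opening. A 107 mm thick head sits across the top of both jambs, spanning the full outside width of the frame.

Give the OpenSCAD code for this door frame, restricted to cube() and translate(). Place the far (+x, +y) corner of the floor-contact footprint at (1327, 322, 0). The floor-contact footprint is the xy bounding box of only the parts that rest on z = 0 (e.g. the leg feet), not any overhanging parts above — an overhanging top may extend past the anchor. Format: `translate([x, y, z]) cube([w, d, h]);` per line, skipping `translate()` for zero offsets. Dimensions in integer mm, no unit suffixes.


translate([317, 156, 0]) cube([73, 166, 2090]);
translate([1254, 156, 0]) cube([73, 166, 2090]);
translate([317, 156, 2090]) cube([1010, 166, 107]);


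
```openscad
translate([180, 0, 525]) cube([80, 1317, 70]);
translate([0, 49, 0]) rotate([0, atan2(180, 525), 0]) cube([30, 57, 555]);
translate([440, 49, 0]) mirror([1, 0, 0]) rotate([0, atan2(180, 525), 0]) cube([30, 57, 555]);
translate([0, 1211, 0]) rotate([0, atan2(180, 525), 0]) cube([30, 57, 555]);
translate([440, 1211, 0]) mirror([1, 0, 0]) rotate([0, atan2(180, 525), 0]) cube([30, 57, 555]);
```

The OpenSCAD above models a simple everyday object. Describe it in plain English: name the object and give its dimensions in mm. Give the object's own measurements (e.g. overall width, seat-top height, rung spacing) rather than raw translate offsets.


A sawhorse. A 80×1317×70 mm beam (x, y, z) sits on two A-frame leg pairs. Each pair is two raked legs of 30×57 mm section (57 mm along y) splaying symmetrically in x. Each leg rises 525 mm vertically over 180 mm of horizontal reach and is 555 mm long along its own axis. Every leg's outer bottom edge rests on the floor and its outer top edge meets a bottom edge of the beam — the left legs (tilting toward +x) meet the beam's −x bottom edge, the right legs (their mirror images, tilting toward −x) meet its +x bottom edge — so the leg tops tuck under the beam, the beam's underside is 525 mm above the floor, and the feet are 440 mm apart outside-to-outside with the beam centred between them. The two leg pairs are set in 49 mm from either end of the beam.


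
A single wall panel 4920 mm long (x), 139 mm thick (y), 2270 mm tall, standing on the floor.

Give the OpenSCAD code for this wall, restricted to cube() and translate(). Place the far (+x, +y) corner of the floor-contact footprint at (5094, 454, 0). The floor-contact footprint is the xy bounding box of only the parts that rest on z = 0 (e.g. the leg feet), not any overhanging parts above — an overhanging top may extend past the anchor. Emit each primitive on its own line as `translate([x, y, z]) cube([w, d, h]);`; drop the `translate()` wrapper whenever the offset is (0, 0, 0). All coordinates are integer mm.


translate([174, 315, 0]) cube([4920, 139, 2270]);


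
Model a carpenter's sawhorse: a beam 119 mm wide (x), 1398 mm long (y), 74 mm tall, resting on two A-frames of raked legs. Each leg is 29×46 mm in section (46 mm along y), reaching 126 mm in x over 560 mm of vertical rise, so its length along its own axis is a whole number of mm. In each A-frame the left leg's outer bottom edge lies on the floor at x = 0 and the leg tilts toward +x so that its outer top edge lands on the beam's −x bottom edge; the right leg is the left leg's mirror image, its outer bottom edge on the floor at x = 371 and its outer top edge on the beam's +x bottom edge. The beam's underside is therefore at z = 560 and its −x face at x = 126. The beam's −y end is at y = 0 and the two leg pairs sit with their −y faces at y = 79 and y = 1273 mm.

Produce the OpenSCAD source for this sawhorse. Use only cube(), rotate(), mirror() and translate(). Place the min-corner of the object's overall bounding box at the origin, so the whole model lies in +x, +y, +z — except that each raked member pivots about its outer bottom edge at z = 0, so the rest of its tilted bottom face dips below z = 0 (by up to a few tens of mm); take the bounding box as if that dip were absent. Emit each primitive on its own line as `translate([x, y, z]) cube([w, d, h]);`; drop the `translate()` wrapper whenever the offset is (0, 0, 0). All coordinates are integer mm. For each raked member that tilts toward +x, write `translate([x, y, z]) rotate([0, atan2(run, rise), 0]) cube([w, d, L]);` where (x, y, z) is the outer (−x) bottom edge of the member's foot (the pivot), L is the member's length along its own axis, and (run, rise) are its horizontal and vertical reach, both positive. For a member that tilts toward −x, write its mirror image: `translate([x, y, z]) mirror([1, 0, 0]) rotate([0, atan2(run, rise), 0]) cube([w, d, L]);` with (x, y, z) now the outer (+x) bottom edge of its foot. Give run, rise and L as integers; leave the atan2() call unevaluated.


translate([126, 0, 560]) cube([119, 1398, 74]);
translate([0, 79, 0]) rotate([0, atan2(126, 560), 0]) cube([29, 46, 574]);
translate([371, 79, 0]) mirror([1, 0, 0]) rotate([0, atan2(126, 560), 0]) cube([29, 46, 574]);
translate([0, 1273, 0]) rotate([0, atan2(126, 560), 0]) cube([29, 46, 574]);
translate([371, 1273, 0]) mirror([1, 0, 0]) rotate([0, atan2(126, 560), 0]) cube([29, 46, 574]);


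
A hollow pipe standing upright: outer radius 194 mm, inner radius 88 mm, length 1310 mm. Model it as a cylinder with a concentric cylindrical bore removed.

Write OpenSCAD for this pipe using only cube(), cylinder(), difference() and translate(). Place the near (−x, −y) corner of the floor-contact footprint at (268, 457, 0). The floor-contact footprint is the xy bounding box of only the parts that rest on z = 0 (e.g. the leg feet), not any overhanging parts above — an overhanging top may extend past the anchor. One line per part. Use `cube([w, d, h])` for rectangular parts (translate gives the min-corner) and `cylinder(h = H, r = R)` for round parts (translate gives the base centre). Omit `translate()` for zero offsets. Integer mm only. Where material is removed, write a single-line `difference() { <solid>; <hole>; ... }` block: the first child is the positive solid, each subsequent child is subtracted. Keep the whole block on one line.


difference() { translate([462, 651, 0]) cylinder(h = 1310, r = 194); translate([462, 651, 0]) cylinder(h = 1310, r = 88); }


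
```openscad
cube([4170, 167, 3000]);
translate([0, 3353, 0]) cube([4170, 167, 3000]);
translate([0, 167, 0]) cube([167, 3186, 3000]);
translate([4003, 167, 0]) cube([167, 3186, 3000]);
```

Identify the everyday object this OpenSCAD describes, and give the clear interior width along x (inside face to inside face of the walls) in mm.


A house (or room) frame. The interior width is 3836 mm.

Four 3000 mm walls enclosing a rectangle with no floor or roof — a room or house frame. Outside width is 4170 mm and wall thickness is 167 mm, so the interior width is 4170 − 2 × 167 = 3836 mm.


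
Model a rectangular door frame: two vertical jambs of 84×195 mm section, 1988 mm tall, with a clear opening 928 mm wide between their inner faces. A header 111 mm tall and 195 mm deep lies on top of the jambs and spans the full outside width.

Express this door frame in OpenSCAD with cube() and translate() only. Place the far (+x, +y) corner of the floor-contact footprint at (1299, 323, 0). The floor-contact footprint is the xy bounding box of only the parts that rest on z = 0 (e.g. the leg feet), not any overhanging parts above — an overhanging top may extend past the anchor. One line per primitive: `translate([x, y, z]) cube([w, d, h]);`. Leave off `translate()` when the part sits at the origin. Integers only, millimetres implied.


translate([203, 128, 0]) cube([84, 195, 1988]);
translate([1215, 128, 0]) cube([84, 195, 1988]);
translate([203, 128, 1988]) cube([1096, 195, 111]);


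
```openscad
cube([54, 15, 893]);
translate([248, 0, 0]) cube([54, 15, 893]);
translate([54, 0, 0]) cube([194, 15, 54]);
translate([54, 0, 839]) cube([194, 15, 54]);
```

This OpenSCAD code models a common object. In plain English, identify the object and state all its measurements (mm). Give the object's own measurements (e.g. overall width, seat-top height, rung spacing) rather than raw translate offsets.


A rectangular picture frame lying in the x–z plane (depth along y). The opening is 194 mm wide (x) by 785 mm tall (z), surrounded by a border 54 mm wide on all four sides. The frame is 15 mm deep and is made of two full-height vertical stiles with two horizontal rails fitted between them.


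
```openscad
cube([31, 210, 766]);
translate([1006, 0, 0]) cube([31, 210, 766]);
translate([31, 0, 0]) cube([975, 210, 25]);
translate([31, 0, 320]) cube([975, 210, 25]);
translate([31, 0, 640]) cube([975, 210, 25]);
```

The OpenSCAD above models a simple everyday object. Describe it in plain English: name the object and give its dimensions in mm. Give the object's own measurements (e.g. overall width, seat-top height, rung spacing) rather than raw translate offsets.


An open bookshelf. Two side panels, each 31 mm thick, 210 mm deep and 766 mm tall, stand 1037 mm apart (outside-to-outside). Between them sit 3 shelves, each 25 mm thick and 210 mm deep, spanning the full gap between the sides. The bottom shelf rests on the floor (its underside at z = 0) and the clear gap between one shelf's top and the next shelf's underside is 295 mm.


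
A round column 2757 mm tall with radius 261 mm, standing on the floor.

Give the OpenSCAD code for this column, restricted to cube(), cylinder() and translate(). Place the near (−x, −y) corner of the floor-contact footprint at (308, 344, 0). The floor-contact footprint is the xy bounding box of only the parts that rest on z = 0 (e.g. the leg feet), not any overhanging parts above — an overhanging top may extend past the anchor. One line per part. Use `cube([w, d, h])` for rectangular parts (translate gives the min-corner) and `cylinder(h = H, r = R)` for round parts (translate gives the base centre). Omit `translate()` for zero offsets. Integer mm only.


translate([569, 605, 0]) cylinder(h = 2757, r = 261);


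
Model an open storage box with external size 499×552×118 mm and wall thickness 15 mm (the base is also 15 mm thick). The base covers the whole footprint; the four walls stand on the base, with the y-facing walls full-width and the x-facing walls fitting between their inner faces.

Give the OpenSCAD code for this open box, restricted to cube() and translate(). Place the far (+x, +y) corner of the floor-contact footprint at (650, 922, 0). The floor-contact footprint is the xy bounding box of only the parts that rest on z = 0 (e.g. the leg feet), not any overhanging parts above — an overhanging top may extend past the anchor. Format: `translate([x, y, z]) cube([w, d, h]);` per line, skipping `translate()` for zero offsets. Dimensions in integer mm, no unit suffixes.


translate([151, 370, 0]) cube([499, 552, 15]);
translate([151, 370, 15]) cube([499, 15, 103]);
translate([151, 907, 15]) cube([499, 15, 103]);
translate([151, 385, 15]) cube([15, 522, 103]);
translate([635, 385, 15]) cube([15, 522, 103]);


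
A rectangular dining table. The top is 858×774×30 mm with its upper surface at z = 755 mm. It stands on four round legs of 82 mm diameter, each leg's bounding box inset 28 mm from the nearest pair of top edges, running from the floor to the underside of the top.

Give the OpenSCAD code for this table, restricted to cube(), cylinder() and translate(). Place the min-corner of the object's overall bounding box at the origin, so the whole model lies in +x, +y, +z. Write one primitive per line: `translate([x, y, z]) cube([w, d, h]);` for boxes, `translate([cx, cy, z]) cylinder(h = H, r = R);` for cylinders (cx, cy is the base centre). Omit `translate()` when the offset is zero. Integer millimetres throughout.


translate([0, 0, 725]) cube([858, 774, 30]);
translate([69, 69, 0]) cylinder(h = 725, r = 41);
translate([789, 69, 0]) cylinder(h = 725, r = 41);
translate([69, 705, 0]) cylinder(h = 725, r = 41);
translate([789, 705, 0]) cylinder(h = 725, r = 41);


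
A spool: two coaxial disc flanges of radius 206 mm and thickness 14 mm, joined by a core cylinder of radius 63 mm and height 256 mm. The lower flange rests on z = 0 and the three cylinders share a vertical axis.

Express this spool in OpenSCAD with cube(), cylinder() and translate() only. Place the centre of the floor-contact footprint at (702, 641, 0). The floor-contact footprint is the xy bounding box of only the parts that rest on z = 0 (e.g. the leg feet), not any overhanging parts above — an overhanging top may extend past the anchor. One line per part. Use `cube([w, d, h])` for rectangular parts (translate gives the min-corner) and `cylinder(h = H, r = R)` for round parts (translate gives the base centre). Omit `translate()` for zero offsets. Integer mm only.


translate([702, 641, 0]) cylinder(h = 14, r = 206);
translate([702, 641, 14]) cylinder(h = 256, r = 63);
translate([702, 641, 270]) cylinder(h = 14, r = 206);


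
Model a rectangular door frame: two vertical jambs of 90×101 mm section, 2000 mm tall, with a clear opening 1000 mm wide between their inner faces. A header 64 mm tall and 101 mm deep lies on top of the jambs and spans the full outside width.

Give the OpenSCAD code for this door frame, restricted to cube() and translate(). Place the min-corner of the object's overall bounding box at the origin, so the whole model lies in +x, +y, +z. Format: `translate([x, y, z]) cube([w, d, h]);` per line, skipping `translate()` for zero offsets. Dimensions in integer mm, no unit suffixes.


cube([90, 101, 2000]);
translate([1090, 0, 0]) cube([90, 101, 2000]);
translate([0, 0, 2000]) cube([1180, 101, 64]);


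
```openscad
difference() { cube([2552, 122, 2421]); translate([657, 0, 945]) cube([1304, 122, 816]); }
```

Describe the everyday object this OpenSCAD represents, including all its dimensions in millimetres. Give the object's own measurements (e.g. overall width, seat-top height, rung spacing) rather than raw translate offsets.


A wall 2552 mm long (x), 122 mm thick (y), 2421 mm tall, with a rectangular window opening cut through it. The opening is 1304 mm wide and 816 mm tall; its sill is at z = 945 mm and its near (−x) edge is 657 mm from the wall's −x end. The opening passes through the full wall thickness.


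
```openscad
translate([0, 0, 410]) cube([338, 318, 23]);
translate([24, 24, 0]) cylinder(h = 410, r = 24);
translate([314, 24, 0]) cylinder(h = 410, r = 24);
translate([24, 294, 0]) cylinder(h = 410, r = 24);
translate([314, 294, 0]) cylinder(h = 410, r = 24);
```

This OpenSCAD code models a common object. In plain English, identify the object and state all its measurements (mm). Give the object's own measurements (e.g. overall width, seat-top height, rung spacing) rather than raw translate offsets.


A simple wooden stool: a rectangular seat 338 mm (x) by 318 mm (y), 23 mm thick, top face at z = 433 mm, on four round legs, each 48 mm in diameter. The legs rest on z = 0, each leg's axis is inset half a diameter from the nearest pair of seat edges (so the leg's bounding box is flush with the corner).


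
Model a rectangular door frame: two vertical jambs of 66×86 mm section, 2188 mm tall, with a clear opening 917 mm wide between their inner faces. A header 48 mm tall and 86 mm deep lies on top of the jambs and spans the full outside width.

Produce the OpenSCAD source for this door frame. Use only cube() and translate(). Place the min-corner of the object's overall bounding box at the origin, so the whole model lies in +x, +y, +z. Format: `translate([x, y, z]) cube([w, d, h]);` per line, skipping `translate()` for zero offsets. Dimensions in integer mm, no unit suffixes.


cube([66, 86, 2188]);
translate([983, 0, 0]) cube([66, 86, 2188]);
translate([0, 0, 2188]) cube([1049, 86, 48]);


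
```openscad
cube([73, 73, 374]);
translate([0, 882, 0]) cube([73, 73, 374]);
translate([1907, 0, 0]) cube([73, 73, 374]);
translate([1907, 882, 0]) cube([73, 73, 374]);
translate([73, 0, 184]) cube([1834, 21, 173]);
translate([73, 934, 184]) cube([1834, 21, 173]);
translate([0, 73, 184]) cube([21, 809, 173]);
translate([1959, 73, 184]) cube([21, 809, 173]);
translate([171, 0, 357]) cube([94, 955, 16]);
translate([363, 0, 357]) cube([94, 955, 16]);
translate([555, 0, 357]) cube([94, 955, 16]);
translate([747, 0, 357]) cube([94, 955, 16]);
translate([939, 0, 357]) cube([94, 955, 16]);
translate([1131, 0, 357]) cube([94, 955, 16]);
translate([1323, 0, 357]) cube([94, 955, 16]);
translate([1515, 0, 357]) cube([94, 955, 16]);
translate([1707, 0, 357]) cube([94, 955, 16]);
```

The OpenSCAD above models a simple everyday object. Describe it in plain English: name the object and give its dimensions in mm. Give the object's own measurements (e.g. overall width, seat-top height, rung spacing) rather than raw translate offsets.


A bed frame 1980 mm long (x) by 955 mm wide (y). Four 73×73 mm corner posts, 374 mm tall, at the corners of the footprint. Four rails of 21 mm thickness and 173 mm height run between adjacent posts with their undersides at z = 184 mm, their outer faces flush with the outside of the frame (the two x-running rails run between the posts' inner faces; the two y-running rails run between the posts' inner faces). 9 slats, each 94 mm wide (x) and 16 mm thick, lie across the top of the two x-running rails, running the full 955 mm width of the frame in y; along x they sit between the end posts with a 98 mm gap after the −x posts and between neighbouring slats, leaving 106 mm before the +x posts.


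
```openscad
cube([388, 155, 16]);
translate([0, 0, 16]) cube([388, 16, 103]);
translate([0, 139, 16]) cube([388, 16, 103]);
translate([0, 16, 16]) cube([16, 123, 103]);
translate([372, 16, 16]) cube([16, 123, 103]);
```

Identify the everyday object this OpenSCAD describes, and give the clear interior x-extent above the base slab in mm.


An open box. The internal width is 356 mm.

A 388×155 base slab with four walls standing on it — an open box. The base is 388 mm wide and the walls are 16 mm thick, so the internal width is 388 − 2 × 16 = 356 mm.


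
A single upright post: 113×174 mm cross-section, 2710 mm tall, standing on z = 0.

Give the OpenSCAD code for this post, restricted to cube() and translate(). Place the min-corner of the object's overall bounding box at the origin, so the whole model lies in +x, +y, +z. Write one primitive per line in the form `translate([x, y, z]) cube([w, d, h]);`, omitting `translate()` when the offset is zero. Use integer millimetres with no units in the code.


cube([113, 174, 2710]);


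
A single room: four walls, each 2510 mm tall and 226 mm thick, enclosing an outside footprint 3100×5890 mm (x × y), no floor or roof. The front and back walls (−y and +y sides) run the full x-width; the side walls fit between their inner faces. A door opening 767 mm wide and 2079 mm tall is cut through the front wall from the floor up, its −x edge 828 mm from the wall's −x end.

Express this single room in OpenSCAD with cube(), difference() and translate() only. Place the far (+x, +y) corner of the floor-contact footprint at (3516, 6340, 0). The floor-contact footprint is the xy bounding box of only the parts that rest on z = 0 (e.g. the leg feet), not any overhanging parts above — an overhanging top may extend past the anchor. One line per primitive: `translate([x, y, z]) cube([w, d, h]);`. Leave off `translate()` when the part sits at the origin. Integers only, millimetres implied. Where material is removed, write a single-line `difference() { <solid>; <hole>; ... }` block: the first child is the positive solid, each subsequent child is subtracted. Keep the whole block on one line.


difference() { translate([416, 450, 0]) cube([3100, 226, 2510]); translate([1244, 450, 0]) cube([767, 226, 2079]); }
translate([416, 6114, 0]) cube([3100, 226, 2510]);
translate([416, 676, 0]) cube([226, 5438, 2510]);
translate([3290, 676, 0]) cube([226, 5438, 2510]);


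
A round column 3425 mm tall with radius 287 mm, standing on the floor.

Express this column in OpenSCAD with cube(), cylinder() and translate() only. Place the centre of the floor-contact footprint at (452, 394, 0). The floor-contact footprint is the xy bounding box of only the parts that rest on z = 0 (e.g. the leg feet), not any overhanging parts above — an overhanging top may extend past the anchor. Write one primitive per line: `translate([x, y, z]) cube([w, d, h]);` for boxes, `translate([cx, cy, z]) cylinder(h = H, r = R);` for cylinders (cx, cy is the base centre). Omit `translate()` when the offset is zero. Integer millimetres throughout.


translate([452, 394, 0]) cylinder(h = 3425, r = 287);


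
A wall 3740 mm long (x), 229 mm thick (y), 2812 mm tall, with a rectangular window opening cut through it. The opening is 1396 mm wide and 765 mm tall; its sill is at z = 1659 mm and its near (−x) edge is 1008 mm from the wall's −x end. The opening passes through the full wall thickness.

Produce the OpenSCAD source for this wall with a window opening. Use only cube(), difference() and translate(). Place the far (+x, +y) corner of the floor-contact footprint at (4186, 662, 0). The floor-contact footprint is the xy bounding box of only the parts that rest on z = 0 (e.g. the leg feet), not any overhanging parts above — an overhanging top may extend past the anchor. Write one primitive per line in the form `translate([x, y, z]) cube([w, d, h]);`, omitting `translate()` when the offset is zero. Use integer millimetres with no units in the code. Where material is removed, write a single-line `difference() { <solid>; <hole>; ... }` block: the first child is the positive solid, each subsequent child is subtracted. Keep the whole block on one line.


difference() { translate([446, 433, 0]) cube([3740, 229, 2812]); translate([1454, 433, 1659]) cube([1396, 229, 765]); }


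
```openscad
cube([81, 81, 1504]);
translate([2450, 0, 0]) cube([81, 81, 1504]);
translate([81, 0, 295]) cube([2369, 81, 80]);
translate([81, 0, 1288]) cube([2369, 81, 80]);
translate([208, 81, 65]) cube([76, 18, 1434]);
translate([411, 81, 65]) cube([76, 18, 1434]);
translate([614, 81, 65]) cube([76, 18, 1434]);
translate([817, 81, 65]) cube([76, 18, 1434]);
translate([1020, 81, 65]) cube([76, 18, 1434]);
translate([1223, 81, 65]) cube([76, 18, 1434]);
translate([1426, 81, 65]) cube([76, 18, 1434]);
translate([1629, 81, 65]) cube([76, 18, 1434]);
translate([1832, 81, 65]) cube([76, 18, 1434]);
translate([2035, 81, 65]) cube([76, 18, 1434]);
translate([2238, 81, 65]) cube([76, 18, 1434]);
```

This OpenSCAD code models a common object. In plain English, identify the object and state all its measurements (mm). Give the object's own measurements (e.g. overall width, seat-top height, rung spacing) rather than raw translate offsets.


A fence section. Two 81×81 mm posts, 1504 mm tall, stand on the floor with a clear span of 2369 mm between their inner faces. Two horizontal rails of 81×80 mm section span the gap between the posts with their undersides at z = 295 mm and z = 1288 mm, flush with the posts' −y face. 11 pickets, each 76 mm wide, 18 mm thick and 1434 mm tall, are fixed to the +y face of the rails with their bottoms at z = 65 mm, spaced across the span with a 127 mm gap after the −x post and between neighbouring pickets, with 136 mm left before the +x post.


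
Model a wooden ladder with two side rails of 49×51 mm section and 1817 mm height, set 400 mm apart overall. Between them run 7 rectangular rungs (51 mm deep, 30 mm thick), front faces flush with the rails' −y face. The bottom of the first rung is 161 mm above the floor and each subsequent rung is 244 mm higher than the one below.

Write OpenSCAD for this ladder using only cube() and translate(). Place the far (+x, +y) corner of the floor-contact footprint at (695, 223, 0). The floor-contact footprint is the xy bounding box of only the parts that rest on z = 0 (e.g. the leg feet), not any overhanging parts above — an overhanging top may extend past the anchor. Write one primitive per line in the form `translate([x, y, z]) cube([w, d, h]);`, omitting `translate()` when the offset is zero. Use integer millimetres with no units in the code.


translate([295, 172, 0]) cube([49, 51, 1817]);
translate([646, 172, 0]) cube([49, 51, 1817]);
translate([344, 172, 161]) cube([302, 51, 30]);
translate([344, 172, 405]) cube([302, 51, 30]);
translate([344, 172, 649]) cube([302, 51, 30]);
translate([344, 172, 893]) cube([302, 51, 30]);
translate([344, 172, 1137]) cube([302, 51, 30]);
translate([344, 172, 1381]) cube([302, 51, 30]);
translate([344, 172, 1625]) cube([302, 51, 30]);


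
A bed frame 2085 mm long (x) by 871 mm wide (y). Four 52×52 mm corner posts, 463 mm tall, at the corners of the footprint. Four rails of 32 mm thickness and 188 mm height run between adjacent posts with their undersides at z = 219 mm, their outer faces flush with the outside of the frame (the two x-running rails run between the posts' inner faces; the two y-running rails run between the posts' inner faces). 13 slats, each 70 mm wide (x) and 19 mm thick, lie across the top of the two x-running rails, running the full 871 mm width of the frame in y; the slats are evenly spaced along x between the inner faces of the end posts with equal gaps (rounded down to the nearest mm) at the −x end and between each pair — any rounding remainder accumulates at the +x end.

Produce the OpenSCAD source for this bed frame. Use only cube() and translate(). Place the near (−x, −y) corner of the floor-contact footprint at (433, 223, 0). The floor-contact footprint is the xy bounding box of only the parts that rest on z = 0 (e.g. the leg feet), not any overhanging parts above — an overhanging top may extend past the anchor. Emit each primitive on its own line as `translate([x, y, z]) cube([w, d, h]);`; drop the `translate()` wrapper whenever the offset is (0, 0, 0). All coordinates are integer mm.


translate([433, 223, 0]) cube([52, 52, 463]);
translate([433, 1042, 0]) cube([52, 52, 463]);
translate([2466, 223, 0]) cube([52, 52, 463]);
translate([2466, 1042, 0]) cube([52, 52, 463]);
translate([485, 223, 219]) cube([1981, 32, 188]);
translate([485, 1062, 219]) cube([1981, 32, 188]);
translate([433, 275, 219]) cube([32, 767, 188]);
translate([2486, 275, 219]) cube([32, 767, 188]);
translate([561, 223, 407]) cube([70, 871, 19]);
translate([707, 223, 407]) cube([70, 871, 19]);
translate([853, 223, 407]) cube([70, 871, 19]);
translate([999, 223, 407]) cube([70, 871, 19]);
translate([1145, 223, 407]) cube([70, 871, 19]);
translate([1291, 223, 407]) cube([70, 871, 19]);
translate([1437, 223, 407]) cube([70, 871, 19]);
translate([1583, 223, 407]) cube([70, 871, 19]);
translate([1729, 223, 407]) cube([70, 871, 19]);
translate([1875, 223, 407]) cube([70, 871, 19]);
translate([2021, 223, 407]) cube([70, 871, 19]);
translate([2167, 223, 407]) cube([70, 871, 19]);
translate([2313, 223, 407]) cube([70, 871, 19]);


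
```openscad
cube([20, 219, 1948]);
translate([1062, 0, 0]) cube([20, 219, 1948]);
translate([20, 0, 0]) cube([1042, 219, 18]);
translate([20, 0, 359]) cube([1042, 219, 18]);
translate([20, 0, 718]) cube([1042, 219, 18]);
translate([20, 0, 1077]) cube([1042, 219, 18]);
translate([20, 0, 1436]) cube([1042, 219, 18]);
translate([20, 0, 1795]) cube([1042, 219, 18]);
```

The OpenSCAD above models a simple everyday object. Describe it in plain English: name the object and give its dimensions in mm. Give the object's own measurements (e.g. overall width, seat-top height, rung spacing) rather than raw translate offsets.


An open bookshelf. Two side panels, each 20 mm thick, 219 mm deep and 1948 mm tall, stand 1082 mm apart (outside-to-outside). Between them sit 6 shelves, each 18 mm thick and 219 mm deep, spanning the full gap between the sides. The bottom shelf rests on the floor (its underside at z = 0) and the clear gap between one shelf's top and the next shelf's underside is 341 mm.


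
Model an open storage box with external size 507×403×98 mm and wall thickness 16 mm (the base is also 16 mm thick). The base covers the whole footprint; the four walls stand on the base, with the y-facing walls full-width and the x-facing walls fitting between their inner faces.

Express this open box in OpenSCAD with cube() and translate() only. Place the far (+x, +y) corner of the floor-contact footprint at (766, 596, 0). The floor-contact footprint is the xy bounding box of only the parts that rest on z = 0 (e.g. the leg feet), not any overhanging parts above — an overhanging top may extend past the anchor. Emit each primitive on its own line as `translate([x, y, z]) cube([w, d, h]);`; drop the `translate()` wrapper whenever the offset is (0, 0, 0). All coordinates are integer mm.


translate([259, 193, 0]) cube([507, 403, 16]);
translate([259, 193, 16]) cube([507, 16, 82]);
translate([259, 580, 16]) cube([507, 16, 82]);
translate([259, 209, 16]) cube([16, 371, 82]);
translate([750, 209, 16]) cube([16, 371, 82]);


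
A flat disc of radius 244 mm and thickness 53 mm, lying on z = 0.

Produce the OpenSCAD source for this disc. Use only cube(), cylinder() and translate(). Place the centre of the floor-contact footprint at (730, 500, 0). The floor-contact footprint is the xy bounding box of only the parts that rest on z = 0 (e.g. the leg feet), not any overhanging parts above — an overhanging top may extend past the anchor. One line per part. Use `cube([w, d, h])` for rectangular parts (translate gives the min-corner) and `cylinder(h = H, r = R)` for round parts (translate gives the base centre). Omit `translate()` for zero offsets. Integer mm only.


translate([730, 500, 0]) cylinder(h = 53, r = 244);


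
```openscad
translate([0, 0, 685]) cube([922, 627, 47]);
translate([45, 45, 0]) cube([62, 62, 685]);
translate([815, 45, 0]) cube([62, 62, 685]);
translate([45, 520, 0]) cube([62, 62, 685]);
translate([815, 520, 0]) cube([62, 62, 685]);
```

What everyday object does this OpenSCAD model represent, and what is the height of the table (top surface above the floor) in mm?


A table. The table height is 732 mm.

A 922×627×47 slab sits at z = 685 on four 62 mm square posts — a table. The top surface is at 685 + 47 = 732 mm.


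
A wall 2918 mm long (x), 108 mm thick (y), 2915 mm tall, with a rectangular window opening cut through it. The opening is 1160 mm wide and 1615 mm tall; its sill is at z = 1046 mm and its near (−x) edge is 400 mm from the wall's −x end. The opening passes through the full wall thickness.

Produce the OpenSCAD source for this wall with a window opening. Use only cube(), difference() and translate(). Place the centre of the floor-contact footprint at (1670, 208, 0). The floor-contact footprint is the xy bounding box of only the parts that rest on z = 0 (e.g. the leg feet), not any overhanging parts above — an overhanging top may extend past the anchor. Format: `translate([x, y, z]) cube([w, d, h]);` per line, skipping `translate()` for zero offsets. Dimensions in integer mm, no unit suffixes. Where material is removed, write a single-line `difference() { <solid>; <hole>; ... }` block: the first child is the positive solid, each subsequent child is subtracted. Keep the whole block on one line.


difference() { translate([211, 154, 0]) cube([2918, 108, 2915]); translate([611, 154, 1046]) cube([1160, 108, 1615]); }


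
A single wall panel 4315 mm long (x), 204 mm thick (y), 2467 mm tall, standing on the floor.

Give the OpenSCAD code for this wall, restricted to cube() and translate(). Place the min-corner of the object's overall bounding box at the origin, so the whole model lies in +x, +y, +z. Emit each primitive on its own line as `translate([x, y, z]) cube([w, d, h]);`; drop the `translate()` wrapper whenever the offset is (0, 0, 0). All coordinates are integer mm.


cube([4315, 204, 2467]);


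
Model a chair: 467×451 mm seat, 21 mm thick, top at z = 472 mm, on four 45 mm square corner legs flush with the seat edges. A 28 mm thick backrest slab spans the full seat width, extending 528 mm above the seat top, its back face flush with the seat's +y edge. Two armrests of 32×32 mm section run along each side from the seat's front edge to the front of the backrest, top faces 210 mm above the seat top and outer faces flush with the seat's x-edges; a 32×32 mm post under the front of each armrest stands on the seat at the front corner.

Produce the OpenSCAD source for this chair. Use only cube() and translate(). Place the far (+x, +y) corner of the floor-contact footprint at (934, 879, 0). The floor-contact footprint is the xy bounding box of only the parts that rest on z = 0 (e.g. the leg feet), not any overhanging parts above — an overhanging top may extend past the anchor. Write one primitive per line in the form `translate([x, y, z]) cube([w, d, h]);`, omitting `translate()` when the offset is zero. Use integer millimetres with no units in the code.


translate([467, 428, 451]) cube([467, 451, 21]);
translate([467, 428, 0]) cube([45, 45, 451]);
translate([889, 428, 0]) cube([45, 45, 451]);
translate([467, 834, 0]) cube([45, 45, 451]);
translate([889, 834, 0]) cube([45, 45, 451]);
translate([467, 851, 472]) cube([467, 28, 528]);
translate([467, 428, 650]) cube([32, 423, 32]);
translate([902, 428, 650]) cube([32, 423, 32]);
translate([467, 428, 472]) cube([32, 32, 178]);
translate([902, 428, 472]) cube([32, 32, 178]);


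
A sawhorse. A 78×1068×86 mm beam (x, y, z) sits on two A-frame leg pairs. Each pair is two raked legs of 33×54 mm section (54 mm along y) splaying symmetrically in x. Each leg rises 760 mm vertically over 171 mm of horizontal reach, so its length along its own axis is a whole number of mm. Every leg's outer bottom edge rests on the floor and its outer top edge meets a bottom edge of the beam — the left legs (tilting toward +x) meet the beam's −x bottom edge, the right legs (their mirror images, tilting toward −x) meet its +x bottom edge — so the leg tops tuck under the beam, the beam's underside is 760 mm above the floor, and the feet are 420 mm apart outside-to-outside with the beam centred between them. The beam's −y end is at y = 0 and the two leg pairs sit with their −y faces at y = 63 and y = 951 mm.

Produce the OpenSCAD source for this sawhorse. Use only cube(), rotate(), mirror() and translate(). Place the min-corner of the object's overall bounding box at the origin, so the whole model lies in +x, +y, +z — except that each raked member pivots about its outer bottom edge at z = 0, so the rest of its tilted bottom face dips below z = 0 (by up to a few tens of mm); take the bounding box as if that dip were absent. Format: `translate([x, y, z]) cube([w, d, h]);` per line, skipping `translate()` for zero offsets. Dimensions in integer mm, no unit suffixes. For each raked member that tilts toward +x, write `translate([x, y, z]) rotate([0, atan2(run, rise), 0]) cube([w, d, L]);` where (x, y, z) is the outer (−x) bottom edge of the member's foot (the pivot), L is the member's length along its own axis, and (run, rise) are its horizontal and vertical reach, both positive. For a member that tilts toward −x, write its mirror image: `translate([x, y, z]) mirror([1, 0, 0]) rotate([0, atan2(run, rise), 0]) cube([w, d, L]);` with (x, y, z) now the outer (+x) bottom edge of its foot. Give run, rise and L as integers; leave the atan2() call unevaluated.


translate([171, 0, 760]) cube([78, 1068, 86]);
translate([0, 63, 0]) rotate([0, atan2(171, 760), 0]) cube([33, 54, 779]);
translate([420, 63, 0]) mirror([1, 0, 0]) rotate([0, atan2(171, 760), 0]) cube([33, 54, 779]);
translate([0, 951, 0]) rotate([0, atan2(171, 760), 0]) cube([33, 54, 779]);
translate([420, 951, 0]) mirror([1, 0, 0]) rotate([0, atan2(171, 760), 0]) cube([33, 54, 779]);


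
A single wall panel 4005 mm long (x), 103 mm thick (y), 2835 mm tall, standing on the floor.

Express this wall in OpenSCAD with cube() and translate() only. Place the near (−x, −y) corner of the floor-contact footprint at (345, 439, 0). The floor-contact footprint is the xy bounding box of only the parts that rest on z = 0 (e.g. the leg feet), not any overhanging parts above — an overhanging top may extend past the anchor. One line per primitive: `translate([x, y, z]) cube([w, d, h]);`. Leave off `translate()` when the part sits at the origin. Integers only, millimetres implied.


translate([345, 439, 0]) cube([4005, 103, 2835]);


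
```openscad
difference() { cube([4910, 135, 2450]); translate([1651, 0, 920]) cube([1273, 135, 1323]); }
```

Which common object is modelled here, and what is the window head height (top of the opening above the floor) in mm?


A wall with a window opening. The window head height is 2243 mm.

A wall with a rectangular opening subtracted — a window. Sill at z = 920, opening 1323 mm tall, so the head is at 920 + 1323 = 2243 mm.


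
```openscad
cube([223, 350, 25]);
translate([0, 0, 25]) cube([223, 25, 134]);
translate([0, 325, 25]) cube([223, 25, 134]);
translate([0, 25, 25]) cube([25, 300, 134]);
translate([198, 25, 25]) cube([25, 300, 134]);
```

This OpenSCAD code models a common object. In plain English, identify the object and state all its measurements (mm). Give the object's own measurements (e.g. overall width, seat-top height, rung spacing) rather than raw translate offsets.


An open-topped rectangular box: outside dimensions 223×350×159 mm, with a uniform wall and base thickness of 25 mm. The base is a full 223×350 slab on the floor; four walls sit on top of the base. The front and back walls (the −y and +y sides) span the full width; the two side walls fit between them.
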